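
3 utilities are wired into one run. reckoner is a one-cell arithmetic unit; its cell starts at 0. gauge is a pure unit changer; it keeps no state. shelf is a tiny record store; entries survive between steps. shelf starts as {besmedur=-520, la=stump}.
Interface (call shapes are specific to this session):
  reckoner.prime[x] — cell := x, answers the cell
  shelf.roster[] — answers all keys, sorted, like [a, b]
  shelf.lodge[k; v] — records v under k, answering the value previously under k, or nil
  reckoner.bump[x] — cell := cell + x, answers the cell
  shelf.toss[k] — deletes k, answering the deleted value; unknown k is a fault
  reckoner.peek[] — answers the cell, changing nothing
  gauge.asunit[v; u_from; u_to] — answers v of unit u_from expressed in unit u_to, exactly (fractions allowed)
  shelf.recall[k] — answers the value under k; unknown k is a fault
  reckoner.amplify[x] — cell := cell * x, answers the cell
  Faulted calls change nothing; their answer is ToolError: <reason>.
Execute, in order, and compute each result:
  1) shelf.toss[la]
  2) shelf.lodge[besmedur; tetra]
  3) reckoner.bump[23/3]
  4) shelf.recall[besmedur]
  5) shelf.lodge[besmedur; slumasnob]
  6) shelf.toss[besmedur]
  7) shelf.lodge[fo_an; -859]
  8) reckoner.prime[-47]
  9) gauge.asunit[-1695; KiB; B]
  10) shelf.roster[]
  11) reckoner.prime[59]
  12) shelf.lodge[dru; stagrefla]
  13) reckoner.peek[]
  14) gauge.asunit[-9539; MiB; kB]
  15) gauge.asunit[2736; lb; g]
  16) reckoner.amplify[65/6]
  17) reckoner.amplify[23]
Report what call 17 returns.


Answer: 88205/6

Derivation:
-- 1. shelf.toss(la) => stump
-- 2. shelf.lodge(besmedur, tetra) => -520
-- 3. reckoner.bump(23/3) => 23/3
-- 4. shelf.recall(besmedur) => tetra
-- 5. shelf.lodge(besmedur, slumasnob) => tetra
-- 6. shelf.toss(besmedur) => slumasnob
-- 7. shelf.lodge(fo_an, -859) => nil
-- 8. reckoner.prime(-47) => -47
-- 9. gauge.asunit(-1695, KiB, B) => -1735680
-- 10. shelf.roster() => [fo_an]
-- 11. reckoner.prime(59) => 59
-- 12. shelf.lodge(dru, stagrefla) => nil
-- 13. reckoner.peek() => 59
-- 14. gauge.asunit(-9539, MiB, kB) => -1250295808/125
-- 15. gauge.asunit(2736, lb, g) => 7756429527/6250
-- 16. reckoner.amplify(65/6) => 3835/6
-- 17. reckoner.amplify(23) => 88205/6


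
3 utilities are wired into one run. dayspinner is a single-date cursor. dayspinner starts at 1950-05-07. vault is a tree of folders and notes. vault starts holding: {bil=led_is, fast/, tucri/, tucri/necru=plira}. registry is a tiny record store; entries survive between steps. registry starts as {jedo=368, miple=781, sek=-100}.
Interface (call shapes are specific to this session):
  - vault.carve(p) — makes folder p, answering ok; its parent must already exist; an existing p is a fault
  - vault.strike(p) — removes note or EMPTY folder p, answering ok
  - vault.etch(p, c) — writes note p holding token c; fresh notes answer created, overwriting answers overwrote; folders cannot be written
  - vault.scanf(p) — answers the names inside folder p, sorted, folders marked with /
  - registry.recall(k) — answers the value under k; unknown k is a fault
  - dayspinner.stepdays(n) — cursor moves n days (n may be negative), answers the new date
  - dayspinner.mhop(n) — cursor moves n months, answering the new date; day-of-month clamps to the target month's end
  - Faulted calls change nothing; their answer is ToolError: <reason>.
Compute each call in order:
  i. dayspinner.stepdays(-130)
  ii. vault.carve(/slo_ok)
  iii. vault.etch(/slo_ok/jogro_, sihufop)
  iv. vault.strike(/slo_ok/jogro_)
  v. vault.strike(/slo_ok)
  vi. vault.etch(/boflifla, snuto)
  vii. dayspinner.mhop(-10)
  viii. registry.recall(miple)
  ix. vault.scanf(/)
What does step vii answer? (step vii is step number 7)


Answer: 1949-02-28

Derivation:
% stepdays(-130) : 1949-12-28
% carve(/slo_ok) : ok
% etch(/slo_ok/jogro_, sihufop) : created
% strike(/slo_ok/jogro_) : ok
% strike(/slo_ok) : ok
% etch(/boflifla, snuto) : created
% mhop(-10) : 1949-02-28
% recall(miple) : 781
% scanf(/) : [bil, boflifla, fast/, tucri/]


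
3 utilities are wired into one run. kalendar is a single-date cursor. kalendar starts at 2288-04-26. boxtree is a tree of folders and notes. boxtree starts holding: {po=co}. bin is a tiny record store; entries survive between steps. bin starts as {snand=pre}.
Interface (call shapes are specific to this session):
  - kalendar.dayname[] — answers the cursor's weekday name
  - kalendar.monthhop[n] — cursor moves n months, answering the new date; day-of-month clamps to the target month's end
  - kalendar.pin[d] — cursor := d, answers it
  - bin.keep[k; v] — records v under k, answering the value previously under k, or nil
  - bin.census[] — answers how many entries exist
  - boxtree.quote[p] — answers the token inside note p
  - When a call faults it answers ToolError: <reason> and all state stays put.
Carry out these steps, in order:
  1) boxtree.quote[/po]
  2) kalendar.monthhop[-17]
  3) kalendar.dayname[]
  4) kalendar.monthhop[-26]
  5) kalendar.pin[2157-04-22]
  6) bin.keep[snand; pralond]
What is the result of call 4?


Step: boxtree.quote[p='/po']
Result: co
Step: kalendar.monthhop[n='-17']
Result: 2286-11-26
Step: kalendar.dayname[]
Result: Friday
Step: kalendar.monthhop[n='-26']
Result: 2284-09-26
Step: kalendar.pin[d='2157-04-22']
Result: 2157-04-22
Step: bin.keep[k='snand'; v='pralond']
Result: pre

Answer: 2284-09-26


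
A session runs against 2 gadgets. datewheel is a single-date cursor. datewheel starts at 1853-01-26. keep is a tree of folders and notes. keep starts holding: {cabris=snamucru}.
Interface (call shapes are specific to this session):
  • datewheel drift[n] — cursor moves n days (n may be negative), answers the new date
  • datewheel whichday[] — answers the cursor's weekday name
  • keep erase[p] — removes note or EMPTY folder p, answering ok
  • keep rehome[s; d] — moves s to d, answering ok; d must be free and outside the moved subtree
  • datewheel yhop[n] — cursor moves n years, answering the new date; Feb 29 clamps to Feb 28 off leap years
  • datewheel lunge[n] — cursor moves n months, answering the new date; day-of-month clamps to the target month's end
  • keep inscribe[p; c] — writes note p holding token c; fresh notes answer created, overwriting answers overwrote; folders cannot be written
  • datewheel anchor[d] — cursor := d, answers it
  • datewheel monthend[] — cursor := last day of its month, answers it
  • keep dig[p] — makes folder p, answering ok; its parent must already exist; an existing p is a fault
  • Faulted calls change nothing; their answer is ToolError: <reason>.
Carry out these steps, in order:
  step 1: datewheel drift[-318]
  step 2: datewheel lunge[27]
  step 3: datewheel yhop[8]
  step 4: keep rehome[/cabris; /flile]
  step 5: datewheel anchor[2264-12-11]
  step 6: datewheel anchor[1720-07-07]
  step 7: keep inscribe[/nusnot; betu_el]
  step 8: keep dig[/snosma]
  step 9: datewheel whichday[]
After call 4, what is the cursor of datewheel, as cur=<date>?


Answer: cur=1862-06-14

Derivation:
I use datewheel drift with -318, giving 1852-03-14.
I try datewheel lunge with 27, yielding 1854-06-14.
I try datewheel yhop with 8, and see 1862-06-14.
Next I call keep rehome with /cabris, /flile, — result: ok.
I use datewheel anchor with 2264-12-11, and observe 2264-12-11.
I invoke datewheel anchor with 1720-07-07, — result: 1720-07-07.
I use keep inscribe with /nusnot, betu_el, and observe created.
Calling keep dig with /snosma, yielding ok.
I use datewheel whichday(), giving Sunday.


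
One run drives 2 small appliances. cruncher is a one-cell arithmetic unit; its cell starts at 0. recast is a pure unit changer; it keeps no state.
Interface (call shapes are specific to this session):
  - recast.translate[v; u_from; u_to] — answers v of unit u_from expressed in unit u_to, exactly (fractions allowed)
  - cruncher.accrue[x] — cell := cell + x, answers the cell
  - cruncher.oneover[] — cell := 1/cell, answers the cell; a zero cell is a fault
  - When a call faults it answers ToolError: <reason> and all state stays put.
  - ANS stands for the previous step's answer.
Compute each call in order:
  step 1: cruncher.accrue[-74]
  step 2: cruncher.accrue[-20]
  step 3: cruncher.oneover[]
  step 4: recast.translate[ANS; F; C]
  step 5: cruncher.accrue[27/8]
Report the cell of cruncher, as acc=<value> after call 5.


Answer: acc=1265/376

Derivation:
;; 1. accrue(x='-74') -> -74
;; 2. accrue(x='-20') -> -94
;; 3. oneover() -> -1/94
;; 4. translate(v='ANS', u_from='F', u_to='C') -> -5015/282
;; 5. accrue(x='27/8') -> 1265/376


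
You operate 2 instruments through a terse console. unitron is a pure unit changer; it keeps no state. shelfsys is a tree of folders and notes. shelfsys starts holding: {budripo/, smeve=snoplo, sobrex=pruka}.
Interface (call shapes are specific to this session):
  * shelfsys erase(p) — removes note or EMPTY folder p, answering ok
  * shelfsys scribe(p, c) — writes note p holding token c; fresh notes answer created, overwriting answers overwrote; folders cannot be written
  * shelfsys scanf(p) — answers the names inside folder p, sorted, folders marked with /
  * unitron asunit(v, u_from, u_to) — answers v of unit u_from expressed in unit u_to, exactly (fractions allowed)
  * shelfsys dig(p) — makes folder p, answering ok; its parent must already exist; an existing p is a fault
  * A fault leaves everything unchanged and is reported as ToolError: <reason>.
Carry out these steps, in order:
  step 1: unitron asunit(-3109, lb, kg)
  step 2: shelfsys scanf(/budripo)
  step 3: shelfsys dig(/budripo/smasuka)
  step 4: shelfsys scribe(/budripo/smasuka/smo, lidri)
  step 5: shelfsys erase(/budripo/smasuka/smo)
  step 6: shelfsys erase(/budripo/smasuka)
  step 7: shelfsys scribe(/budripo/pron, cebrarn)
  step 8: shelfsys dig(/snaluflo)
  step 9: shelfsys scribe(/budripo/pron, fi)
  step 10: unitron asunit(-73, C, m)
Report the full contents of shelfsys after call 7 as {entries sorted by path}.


-> unitron asunit(-3109, lb, kg)
<- -141021867833/100000000
-> shelfsys scanf(/budripo)
<- []
-> shelfsys dig(/budripo/smasuka)
<- ok
-> shelfsys scribe(/budripo/smasuka/smo, lidri)
<- created
-> shelfsys erase(/budripo/smasuka/smo)
<- ok
-> shelfsys erase(/budripo/smasuka)
<- ok
-> shelfsys scribe(/budripo/pron, cebrarn)
<- created
-> shelfsys dig(/snaluflo)
<- ok
-> shelfsys scribe(/budripo/pron, fi)
<- overwrote
-> unitron asunit(-73, C, m)
<- ToolError: incompatible units

Answer: {budripo/, budripo/pron=cebrarn, smeve=snoplo, sobrex=pruka}


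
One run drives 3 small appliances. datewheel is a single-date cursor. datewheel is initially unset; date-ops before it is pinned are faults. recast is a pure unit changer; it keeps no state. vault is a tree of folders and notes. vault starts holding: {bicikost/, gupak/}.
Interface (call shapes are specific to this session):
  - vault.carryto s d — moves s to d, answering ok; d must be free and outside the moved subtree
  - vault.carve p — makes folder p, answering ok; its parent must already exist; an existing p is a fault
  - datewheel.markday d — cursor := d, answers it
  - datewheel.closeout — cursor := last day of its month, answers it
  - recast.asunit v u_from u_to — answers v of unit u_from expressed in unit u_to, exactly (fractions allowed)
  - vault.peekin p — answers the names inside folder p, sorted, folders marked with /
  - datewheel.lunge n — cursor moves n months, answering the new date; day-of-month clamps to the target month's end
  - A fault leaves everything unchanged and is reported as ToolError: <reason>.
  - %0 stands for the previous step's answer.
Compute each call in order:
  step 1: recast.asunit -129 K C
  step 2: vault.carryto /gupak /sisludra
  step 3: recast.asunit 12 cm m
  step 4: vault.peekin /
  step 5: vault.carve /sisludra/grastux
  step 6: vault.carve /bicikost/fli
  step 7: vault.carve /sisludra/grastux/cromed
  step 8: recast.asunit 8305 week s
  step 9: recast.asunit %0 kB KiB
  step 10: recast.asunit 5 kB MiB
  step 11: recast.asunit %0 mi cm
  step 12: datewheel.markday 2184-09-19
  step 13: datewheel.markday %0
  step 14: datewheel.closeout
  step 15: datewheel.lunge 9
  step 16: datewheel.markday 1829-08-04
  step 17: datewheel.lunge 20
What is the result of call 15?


Answer: 2185-06-30

Derivation:
% 1. recast.asunit(-129, K, C) -> -8043/20
% 2. vault.carryto(/gupak, /sisludra) -> ok
% 3. recast.asunit(12, cm, m) -> 3/25
% 4. vault.peekin(/) -> [bicikost/, sisludra/]
% 5. vault.carve(/sisludra/grastux) -> ok
% 6. vault.carve(/bicikost/fli) -> ok
% 7. vault.carve(/sisludra/grastux/cromed) -> ok
% 8. recast.asunit(8305, week, s) -> 5022864000
% 9. recast.asunit(%0, kB, KiB) -> 4905140625
% 10. recast.asunit(5, kB, MiB) -> 625/131072
% 11. recast.asunit(%0, mi, cm) -> 1571625/2048
% 12. datewheel.markday(2184-09-19) -> 2184-09-19
% 13. datewheel.markday(%0) -> 2184-09-19
% 14. datewheel.closeout() -> 2184-09-30
% 15. datewheel.lunge(9) -> 2185-06-30
% 16. datewheel.markday(1829-08-04) -> 1829-08-04
% 17. datewheel.lunge(20) -> 1831-04-04


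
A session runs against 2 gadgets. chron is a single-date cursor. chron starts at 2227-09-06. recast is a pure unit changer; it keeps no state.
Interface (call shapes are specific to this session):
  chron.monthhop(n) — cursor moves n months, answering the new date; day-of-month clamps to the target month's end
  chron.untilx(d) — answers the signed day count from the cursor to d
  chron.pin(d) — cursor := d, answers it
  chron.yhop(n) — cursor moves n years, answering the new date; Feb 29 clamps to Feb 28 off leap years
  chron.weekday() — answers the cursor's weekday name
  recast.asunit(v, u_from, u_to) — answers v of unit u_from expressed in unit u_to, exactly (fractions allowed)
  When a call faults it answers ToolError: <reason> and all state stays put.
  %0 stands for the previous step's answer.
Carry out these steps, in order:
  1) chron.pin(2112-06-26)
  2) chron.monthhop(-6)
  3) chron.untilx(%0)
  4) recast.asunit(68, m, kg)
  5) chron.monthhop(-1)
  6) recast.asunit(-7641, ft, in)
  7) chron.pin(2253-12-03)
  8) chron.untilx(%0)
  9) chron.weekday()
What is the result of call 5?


# 1. chron.pin(d=2112-06-26) ~> 2112-06-26
# 2. chron.monthhop(n=-6) ~> 2111-12-26
# 3. chron.untilx(d=%0) ~> 0
# 4. recast.asunit(v=68, u_from=m, u_to=kg) ~> ToolError: incompatible units
# 5. chron.monthhop(n=-1) ~> 2111-11-26
# 6. recast.asunit(v=-7641, u_from=ft, u_to=in) ~> -91692
# 7. chron.pin(d=2253-12-03) ~> 2253-12-03
# 8. chron.untilx(d=%0) ~> 0
# 9. chron.weekday() ~> Saturday

Answer: 2111-11-26


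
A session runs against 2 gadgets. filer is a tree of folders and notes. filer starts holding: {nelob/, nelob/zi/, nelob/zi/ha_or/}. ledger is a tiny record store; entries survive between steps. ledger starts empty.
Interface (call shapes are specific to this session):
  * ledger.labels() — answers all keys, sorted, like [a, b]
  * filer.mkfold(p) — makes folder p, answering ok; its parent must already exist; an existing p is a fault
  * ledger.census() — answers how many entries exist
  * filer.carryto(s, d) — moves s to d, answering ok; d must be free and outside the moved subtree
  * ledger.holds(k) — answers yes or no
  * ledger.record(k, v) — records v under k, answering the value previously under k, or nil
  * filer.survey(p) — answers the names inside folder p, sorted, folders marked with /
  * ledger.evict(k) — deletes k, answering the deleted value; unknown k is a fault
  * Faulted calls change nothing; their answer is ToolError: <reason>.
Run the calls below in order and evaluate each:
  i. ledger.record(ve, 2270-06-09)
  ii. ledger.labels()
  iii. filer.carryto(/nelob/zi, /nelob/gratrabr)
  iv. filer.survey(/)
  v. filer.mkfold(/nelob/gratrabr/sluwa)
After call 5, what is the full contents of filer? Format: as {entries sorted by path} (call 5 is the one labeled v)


→ ledger.record(k=ve, v=2270-06-09)
← nil
→ ledger.labels()
← [ve]
→ filer.carryto(s=/nelob/zi, d=/nelob/gratrabr)
← ok
→ filer.survey(p=/)
← [nelob/]
→ filer.mkfold(p=/nelob/gratrabr/sluwa)
← ok

Answer: {nelob/, nelob/gratrabr/, nelob/gratrabr/ha_or/, nelob/gratrabr/sluwa/}


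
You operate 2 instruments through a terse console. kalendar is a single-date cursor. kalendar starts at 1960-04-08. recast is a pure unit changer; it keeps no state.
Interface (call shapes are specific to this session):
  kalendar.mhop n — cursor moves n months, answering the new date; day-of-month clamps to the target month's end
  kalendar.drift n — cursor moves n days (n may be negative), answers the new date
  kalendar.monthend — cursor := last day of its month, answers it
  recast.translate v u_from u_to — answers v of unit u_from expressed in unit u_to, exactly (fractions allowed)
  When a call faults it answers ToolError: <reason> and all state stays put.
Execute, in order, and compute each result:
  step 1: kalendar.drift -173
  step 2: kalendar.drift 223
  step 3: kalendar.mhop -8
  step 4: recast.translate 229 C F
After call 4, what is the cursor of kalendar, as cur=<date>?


Answer: cur=1959-09-28

Derivation:
Do: kalendar.drift[n=-173]
See: 1959-10-18
Do: kalendar.drift[n=223]
See: 1960-05-28
Do: kalendar.mhop[n=-8]
See: 1959-09-28
Do: recast.translate[v=229; u_from=C; u_to=F]
See: 2221/5


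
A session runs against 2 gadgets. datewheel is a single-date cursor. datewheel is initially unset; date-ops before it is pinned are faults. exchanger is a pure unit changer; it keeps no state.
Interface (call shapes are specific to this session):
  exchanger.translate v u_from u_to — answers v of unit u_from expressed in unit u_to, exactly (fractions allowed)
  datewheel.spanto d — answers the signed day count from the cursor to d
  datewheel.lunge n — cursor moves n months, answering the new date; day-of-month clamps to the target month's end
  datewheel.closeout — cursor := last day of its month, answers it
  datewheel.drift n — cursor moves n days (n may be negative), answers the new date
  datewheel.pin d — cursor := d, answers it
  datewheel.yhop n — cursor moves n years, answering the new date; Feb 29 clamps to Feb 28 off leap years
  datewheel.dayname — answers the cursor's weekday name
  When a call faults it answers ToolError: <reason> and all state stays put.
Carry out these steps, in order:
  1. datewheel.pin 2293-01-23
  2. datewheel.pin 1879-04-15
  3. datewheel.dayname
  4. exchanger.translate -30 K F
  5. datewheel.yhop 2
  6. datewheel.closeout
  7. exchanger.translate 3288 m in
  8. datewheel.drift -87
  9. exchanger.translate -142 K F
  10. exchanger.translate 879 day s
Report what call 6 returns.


I invoke pin passing d='2293-01-23': 2293-01-23.
I use pin passing d='1879-04-15': 1879-04-15.
I try dayname, — result: Tuesday.
Using translate passing v='-30', u_from='K', u_to='F', giving -51367/100.
I call yhop passing n='2', and see 1881-04-15.
I run closeout, which returns 1881-04-30.
Calling translate passing v='3288', u_from='m', u_to='in', and see 16440000/127.
Using drift passing n='-87': 1881-02-02.
Invoking translate passing v='-142', u_from='K', u_to='F', giving -71527/100.
Then translate passing v='879', u_from='day', u_to='s', giving 75945600.

Answer: 1881-04-30


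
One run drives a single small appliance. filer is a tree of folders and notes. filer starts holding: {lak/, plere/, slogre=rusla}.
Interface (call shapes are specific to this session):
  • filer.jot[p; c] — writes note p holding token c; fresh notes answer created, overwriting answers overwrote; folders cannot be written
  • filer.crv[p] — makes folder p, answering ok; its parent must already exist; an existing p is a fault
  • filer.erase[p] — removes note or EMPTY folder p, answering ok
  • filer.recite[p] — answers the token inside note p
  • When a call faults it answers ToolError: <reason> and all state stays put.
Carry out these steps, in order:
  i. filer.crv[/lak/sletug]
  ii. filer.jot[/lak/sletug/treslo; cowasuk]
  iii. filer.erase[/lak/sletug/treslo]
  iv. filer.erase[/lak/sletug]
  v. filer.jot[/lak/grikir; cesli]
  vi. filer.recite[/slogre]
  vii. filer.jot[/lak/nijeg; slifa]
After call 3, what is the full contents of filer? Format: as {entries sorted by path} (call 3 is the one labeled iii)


% filer.crv p: /lak/sletug
[out] ok
% filer.jot p: /lak/sletug/treslo c: cowasuk
[out] created
% filer.erase p: /lak/sletug/treslo
[out] ok
% filer.erase p: /lak/sletug
[out] ok
% filer.jot p: /lak/grikir c: cesli
[out] created
% filer.recite p: /slogre
[out] rusla
% filer.jot p: /lak/nijeg c: slifa
[out] created

Answer: {lak/, lak/sletug/, plere/, slogre=rusla}


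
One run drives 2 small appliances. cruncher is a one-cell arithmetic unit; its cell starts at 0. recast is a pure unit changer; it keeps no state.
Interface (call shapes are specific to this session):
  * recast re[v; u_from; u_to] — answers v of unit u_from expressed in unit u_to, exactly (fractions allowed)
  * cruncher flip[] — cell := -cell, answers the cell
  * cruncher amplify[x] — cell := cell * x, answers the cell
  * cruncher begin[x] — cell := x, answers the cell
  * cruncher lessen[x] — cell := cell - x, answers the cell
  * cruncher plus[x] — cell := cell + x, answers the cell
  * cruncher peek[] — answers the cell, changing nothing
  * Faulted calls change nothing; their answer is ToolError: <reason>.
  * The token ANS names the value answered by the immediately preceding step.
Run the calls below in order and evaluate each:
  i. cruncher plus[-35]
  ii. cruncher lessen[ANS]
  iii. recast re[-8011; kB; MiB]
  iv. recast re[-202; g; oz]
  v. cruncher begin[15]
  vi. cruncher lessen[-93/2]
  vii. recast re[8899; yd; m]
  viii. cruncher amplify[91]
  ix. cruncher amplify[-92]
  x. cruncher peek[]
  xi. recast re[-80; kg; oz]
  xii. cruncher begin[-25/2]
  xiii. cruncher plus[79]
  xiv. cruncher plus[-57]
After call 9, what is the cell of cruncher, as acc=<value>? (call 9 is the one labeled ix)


Answer: acc=-514878

Derivation:
-- cruncher plus(x→-35) -> -35
-- cruncher lessen(x→ANS) -> 0
-- recast re(v→-8011, u_from→kB, u_to→MiB) -> -1001375/131072
-- recast re(v→-202, u_from→g, u_to→oz) -> -323200000/45359237
-- cruncher begin(x→15) -> 15
-- cruncher lessen(x→-93/2) -> 123/2
-- recast re(v→8899, u_from→yd, u_to→m) -> 10171557/1250
-- cruncher amplify(x→91) -> 11193/2
-- cruncher amplify(x→-92) -> -514878
-- cruncher peek() -> -514878
-- recast re(v→-80, u_from→kg, u_to→oz) -> -128000000000/45359237
-- cruncher begin(x→-25/2) -> -25/2
-- cruncher plus(x→79) -> 133/2
-- cruncher plus(x→-57) -> 19/2


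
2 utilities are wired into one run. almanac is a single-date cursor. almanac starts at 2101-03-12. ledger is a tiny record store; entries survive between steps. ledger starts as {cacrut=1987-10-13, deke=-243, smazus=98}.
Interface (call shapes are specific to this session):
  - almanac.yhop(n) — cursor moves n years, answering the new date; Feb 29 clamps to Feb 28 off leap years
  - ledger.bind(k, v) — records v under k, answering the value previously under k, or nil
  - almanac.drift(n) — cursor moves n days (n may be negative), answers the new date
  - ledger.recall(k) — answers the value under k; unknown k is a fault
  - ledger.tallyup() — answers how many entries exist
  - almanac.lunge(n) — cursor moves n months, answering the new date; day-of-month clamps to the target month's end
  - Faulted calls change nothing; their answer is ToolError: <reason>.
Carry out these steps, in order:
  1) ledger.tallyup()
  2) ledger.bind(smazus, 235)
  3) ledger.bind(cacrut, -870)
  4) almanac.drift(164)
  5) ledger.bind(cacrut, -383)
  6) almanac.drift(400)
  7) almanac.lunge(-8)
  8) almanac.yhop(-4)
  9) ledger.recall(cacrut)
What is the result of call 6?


Answer: 2102-09-27

Derivation:
Next I call tallyup, and get 3.
Invoking bind using k=smazus, v=235, and observe 98.
Then bind using k=cacrut, v=-870, and get 1987-10-13.
Invoking drift using n=164, and observe 2101-08-23.
Invoking bind using k=cacrut, v=-383, — result: -870.
Next I call drift using n=400, yielding 2102-09-27.
I run lunge using n=-8: 2102-01-27.
Calling yhop using n=-4, → 2098-01-27.
I invoke recall using k=cacrut, and get -383.


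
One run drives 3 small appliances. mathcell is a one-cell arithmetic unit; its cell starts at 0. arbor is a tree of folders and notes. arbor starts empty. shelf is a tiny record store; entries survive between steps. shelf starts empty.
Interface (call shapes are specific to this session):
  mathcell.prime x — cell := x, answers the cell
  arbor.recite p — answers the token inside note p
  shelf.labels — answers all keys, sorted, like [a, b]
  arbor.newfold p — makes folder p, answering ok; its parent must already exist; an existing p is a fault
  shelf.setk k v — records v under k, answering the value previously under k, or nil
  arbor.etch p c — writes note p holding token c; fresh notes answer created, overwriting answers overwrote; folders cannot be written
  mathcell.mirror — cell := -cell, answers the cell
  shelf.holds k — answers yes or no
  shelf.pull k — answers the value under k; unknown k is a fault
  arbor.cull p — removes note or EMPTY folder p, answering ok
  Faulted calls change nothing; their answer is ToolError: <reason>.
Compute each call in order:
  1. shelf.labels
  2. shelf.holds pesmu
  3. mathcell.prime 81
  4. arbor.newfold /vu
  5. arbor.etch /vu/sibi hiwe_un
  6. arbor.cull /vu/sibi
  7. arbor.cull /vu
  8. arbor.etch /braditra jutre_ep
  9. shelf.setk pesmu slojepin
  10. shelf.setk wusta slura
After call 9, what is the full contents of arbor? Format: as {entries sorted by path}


Answer: {braditra=jutre_ep}

Derivation:
Do: shelf.labels[]
See: []
Do: shelf.holds[k→pesmu]
See: no
Do: mathcell.prime[x→81]
See: 81
Do: arbor.newfold[p→/vu]
See: ok
Do: arbor.etch[p→/vu/sibi; c→hiwe_un]
See: created
Do: arbor.cull[p→/vu/sibi]
See: ok
Do: arbor.cull[p→/vu]
See: ok
Do: arbor.etch[p→/braditra; c→jutre_ep]
See: created
Do: shelf.setk[k→pesmu; v→slojepin]
See: nil
Do: shelf.setk[k→wusta; v→slura]
See: nil


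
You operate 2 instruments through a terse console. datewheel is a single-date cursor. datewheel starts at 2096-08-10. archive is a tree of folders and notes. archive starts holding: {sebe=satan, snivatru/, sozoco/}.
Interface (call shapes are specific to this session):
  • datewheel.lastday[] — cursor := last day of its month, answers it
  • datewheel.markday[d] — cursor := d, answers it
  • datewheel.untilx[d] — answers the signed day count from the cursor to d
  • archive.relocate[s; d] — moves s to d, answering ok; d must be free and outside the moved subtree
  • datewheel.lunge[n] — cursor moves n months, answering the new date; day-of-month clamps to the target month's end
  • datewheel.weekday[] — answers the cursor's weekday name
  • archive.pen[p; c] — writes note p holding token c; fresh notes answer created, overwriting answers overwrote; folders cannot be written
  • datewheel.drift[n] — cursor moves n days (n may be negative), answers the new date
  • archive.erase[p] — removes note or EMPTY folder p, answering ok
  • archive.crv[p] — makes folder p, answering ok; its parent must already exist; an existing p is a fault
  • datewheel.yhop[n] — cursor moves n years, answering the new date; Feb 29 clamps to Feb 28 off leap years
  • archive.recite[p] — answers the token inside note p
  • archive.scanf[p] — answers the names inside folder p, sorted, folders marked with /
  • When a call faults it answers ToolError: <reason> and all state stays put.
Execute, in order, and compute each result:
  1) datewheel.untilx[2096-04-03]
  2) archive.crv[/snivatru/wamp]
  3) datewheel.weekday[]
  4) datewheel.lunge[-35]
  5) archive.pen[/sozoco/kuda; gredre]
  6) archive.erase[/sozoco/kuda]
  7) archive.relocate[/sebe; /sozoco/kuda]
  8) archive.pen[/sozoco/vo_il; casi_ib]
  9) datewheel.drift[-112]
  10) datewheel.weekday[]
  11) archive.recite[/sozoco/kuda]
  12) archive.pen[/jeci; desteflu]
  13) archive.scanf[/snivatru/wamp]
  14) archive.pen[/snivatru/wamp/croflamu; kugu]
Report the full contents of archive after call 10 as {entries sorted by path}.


Answer: {snivatru/, snivatru/wamp/, sozoco/, sozoco/kuda=satan, sozoco/vo_il=casi_ib}

Derivation:
# datewheel.untilx(d=2096-04-03) -> -129
# archive.crv(p=/snivatru/wamp) -> ok
# datewheel.weekday() -> Friday
# datewheel.lunge(n=-35) -> 2093-09-10
# archive.pen(p=/sozoco/kuda, c=gredre) -> created
# archive.erase(p=/sozoco/kuda) -> ok
# archive.relocate(s=/sebe, d=/sozoco/kuda) -> ok
# archive.pen(p=/sozoco/vo_il, c=casi_ib) -> created
# datewheel.drift(n=-112) -> 2093-05-21
# datewheel.weekday() -> Thursday
# archive.recite(p=/sozoco/kuda) -> satan
# archive.pen(p=/jeci, c=desteflu) -> created
# archive.scanf(p=/snivatru/wamp) -> []
# archive.pen(p=/snivatru/wamp/croflamu, c=kugu) -> created


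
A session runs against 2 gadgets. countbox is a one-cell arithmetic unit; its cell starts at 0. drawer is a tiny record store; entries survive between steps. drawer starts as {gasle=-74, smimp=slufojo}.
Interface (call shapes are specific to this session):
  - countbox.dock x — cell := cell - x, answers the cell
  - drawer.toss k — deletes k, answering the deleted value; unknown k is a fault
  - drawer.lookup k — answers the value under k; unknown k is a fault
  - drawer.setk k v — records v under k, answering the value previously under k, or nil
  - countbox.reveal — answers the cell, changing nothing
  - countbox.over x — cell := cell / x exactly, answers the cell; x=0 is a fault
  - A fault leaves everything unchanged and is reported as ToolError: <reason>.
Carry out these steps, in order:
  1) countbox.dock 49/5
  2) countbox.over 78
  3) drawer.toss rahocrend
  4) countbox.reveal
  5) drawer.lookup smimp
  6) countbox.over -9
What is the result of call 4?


Answer: -49/390

Derivation:
% 1. countbox.dock(x→49/5) => -49/5
% 2. countbox.over(x→78) => -49/390
% 3. drawer.toss(k→rahocrend) => ToolError: no such key rahocrend
% 4. countbox.reveal() => -49/390
% 5. drawer.lookup(k→smimp) => slufojo
% 6. countbox.over(x→-9) => 49/3510


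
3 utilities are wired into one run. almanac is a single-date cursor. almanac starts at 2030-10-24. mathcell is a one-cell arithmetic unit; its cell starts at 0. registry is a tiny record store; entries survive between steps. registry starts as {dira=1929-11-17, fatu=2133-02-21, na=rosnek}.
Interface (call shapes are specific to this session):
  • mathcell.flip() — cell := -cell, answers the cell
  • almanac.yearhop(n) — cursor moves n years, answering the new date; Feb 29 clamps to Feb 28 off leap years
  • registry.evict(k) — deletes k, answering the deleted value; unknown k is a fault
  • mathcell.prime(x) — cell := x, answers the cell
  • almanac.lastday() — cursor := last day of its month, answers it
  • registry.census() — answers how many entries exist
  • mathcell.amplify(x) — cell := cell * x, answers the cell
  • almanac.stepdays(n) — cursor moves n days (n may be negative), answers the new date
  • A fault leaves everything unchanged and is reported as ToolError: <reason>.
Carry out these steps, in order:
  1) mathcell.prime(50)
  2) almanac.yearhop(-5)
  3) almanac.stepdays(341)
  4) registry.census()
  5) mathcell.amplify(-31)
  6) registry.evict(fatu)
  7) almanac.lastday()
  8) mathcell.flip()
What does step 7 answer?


>> mathcell.prime(x='50')
<< 50
>> almanac.yearhop(n='-5')
<< 2025-10-24
>> almanac.stepdays(n='341')
<< 2026-09-30
>> registry.census()
<< 3
>> mathcell.amplify(x='-31')
<< -1550
>> registry.evict(k='fatu')
<< 2133-02-21
>> almanac.lastday()
<< 2026-09-30
>> mathcell.flip()
<< 1550

Answer: 2026-09-30


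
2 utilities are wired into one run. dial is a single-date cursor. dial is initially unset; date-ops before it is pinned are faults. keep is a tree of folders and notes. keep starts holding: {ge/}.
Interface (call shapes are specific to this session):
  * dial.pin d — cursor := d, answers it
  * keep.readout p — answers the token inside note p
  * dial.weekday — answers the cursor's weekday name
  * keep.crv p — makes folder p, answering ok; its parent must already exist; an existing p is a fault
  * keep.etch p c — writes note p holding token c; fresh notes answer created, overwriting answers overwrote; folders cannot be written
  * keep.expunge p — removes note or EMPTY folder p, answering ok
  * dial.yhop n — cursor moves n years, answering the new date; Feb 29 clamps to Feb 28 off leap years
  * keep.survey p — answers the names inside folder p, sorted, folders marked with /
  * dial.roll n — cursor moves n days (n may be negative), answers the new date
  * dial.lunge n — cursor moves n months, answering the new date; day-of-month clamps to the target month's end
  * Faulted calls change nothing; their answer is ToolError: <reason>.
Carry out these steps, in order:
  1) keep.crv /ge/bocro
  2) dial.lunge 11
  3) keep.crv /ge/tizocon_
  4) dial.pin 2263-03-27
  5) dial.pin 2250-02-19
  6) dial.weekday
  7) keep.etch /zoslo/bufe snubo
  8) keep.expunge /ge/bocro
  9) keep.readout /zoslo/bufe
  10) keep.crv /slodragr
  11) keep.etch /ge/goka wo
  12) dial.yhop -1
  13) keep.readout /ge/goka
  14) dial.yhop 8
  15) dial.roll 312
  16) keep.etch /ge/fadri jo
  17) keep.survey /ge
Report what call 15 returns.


> keep.crv /ge/bocro
= ok
> dial.lunge 11
= ToolError: no date set
> keep.crv /ge/tizocon_
= ok
> dial.pin 2263-03-27
= 2263-03-27
> dial.pin 2250-02-19
= 2250-02-19
> dial.weekday
= Tuesday
> keep.etch /zoslo/bufe snubo
= ToolError: no parent
> keep.expunge /ge/bocro
= ok
> keep.readout /zoslo/bufe
= ToolError: not found
> keep.crv /slodragr
= ok
> keep.etch /ge/goka wo
= created
> dial.yhop -1
= 2249-02-19
> keep.readout /ge/goka
= wo
> dial.yhop 8
= 2257-02-19
> dial.roll 312
= 2257-12-28
> keep.etch /ge/fadri jo
= created
> keep.survey /ge
= [fadri, goka, tizocon_/]

Answer: 2257-12-28


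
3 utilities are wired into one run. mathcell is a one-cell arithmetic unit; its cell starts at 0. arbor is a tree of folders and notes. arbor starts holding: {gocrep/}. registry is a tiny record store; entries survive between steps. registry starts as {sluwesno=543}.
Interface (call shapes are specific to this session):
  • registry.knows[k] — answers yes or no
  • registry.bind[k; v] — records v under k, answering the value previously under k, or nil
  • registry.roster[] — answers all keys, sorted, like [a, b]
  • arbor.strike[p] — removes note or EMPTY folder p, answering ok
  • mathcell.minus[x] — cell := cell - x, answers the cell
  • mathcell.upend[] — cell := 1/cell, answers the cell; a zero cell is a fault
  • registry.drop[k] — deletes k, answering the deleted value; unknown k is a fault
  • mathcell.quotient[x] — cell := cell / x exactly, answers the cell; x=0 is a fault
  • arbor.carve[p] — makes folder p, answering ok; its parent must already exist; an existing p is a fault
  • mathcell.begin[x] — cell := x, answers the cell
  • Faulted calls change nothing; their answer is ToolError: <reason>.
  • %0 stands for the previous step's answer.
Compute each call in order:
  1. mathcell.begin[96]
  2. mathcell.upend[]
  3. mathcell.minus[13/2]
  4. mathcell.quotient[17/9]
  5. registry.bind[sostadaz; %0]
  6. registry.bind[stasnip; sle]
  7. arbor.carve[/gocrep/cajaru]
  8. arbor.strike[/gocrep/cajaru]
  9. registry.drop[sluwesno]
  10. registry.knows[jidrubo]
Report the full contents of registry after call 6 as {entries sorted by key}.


~$ mathcell.begin 96
[out] 96
~$ mathcell.upend
[out] 1/96
~$ mathcell.minus 13/2
[out] -623/96
~$ mathcell.quotient 17/9
[out] -1869/544
~$ registry.bind sostadaz %0
[out] nil
~$ registry.bind stasnip sle
[out] nil
~$ arbor.carve /gocrep/cajaru
[out] ok
~$ arbor.strike /gocrep/cajaru
[out] ok
~$ registry.drop sluwesno
[out] 543
~$ registry.knows jidrubo
[out] no

Answer: {sluwesno=543, sostadaz=-1869/544, stasnip=sle}


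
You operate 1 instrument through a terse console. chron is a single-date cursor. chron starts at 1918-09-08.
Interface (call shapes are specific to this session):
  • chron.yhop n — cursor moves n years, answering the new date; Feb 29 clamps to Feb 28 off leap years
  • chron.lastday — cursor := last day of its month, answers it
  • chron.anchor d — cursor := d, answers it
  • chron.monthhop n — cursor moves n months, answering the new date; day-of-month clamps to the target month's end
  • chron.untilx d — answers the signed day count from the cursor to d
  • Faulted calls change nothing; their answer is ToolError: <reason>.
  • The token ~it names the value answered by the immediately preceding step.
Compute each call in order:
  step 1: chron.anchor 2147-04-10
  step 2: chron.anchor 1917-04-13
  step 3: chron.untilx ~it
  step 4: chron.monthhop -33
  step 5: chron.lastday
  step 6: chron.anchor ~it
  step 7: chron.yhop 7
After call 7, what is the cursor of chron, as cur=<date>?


Answer: cur=1921-07-31

Derivation:
> chron.anchor d: 2147-04-10
[out] 2147-04-10
> chron.anchor d: 1917-04-13
[out] 1917-04-13
> chron.untilx d: ~it
[out] 0
> chron.monthhop n: -33
[out] 1914-07-13
> chron.lastday
[out] 1914-07-31
> chron.anchor d: ~it
[out] 1914-07-31
> chron.yhop n: 7
[out] 1921-07-31


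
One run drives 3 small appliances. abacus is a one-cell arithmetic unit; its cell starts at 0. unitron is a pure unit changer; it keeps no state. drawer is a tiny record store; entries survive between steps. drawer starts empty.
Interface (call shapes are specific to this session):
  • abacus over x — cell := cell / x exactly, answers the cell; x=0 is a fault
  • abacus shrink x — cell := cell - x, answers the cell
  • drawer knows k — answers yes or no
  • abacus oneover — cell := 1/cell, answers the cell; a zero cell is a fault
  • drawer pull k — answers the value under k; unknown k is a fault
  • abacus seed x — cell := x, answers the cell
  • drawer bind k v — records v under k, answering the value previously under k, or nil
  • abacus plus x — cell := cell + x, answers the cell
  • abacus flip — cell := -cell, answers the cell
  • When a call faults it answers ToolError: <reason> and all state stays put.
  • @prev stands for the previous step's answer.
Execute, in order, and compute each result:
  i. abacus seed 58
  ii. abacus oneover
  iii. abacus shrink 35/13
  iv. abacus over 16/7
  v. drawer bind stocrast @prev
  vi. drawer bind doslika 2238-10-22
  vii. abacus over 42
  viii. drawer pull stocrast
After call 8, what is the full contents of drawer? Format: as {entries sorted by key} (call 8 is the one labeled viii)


Answer: {doslika=2238-10-22, stocrast=-14119/12064}

Derivation:
Act: abacus seed[x=58]
Obs: 58
Act: abacus oneover[]
Obs: 1/58
Act: abacus shrink[x=35/13]
Obs: -2017/754
Act: abacus over[x=16/7]
Obs: -14119/12064
Act: drawer bind[k=stocrast; v=@prev]
Obs: nil
Act: drawer bind[k=doslika; v=2238-10-22]
Obs: nil
Act: abacus over[x=42]
Obs: -2017/72384
Act: drawer pull[k=stocrast]
Obs: -14119/12064


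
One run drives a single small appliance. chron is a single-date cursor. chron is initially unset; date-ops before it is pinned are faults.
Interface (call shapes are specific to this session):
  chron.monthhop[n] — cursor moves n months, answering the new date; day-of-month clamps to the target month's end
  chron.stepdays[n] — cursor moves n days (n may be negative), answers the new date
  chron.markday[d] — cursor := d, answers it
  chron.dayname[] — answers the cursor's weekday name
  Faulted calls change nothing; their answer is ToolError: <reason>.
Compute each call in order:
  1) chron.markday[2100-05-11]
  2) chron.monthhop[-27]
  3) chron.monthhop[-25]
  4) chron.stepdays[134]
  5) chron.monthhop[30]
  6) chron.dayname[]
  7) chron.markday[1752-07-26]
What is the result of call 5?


-> markday(d='2100-05-11')
<- 2100-05-11
-> monthhop(n='-27')
<- 2098-02-11
-> monthhop(n='-25')
<- 2096-01-11
-> stepdays(n='134')
<- 2096-05-24
-> monthhop(n='30')
<- 2098-11-24
-> dayname()
<- Monday
-> markday(d='1752-07-26')
<- 1752-07-26

Answer: 2098-11-24


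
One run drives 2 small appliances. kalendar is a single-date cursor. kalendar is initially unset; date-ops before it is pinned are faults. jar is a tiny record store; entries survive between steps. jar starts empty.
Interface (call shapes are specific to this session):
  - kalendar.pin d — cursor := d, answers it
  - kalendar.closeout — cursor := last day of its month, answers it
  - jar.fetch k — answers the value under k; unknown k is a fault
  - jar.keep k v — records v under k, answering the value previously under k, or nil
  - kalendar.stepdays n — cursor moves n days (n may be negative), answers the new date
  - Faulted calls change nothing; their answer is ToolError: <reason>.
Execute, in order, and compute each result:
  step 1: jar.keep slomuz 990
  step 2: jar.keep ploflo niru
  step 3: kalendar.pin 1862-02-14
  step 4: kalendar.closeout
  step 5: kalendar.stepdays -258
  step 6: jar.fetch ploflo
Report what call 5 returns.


# 1. jar.keep(slomuz, 990) -> nil
# 2. jar.keep(ploflo, niru) -> nil
# 3. kalendar.pin(1862-02-14) -> 1862-02-14
# 4. kalendar.closeout() -> 1862-02-28
# 5. kalendar.stepdays(-258) -> 1861-06-15
# 6. jar.fetch(ploflo) -> niru

Answer: 1861-06-15
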